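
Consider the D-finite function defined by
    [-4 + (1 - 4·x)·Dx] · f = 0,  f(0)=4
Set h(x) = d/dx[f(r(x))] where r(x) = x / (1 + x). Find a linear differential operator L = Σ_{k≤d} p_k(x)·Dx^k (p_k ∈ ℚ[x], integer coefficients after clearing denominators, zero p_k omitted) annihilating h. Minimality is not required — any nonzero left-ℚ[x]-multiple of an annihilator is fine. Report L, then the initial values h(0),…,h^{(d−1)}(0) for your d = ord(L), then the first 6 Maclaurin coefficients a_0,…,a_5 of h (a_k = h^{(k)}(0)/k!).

L = 6 + (-1 + 3·x)·Dx  (order 1).
h: a_k = 16, 96, 432, 1728, 6480, 23328, …
ICs: h(0) = 16.

f: a_k = 4, 16, 64, 256, 1024, 4096, …
L₀ from L_f via x↦r, Dx↦r'^{-1}Dx.
Differentiate: ansatz ord ≤ ord L₀ ⇒ L.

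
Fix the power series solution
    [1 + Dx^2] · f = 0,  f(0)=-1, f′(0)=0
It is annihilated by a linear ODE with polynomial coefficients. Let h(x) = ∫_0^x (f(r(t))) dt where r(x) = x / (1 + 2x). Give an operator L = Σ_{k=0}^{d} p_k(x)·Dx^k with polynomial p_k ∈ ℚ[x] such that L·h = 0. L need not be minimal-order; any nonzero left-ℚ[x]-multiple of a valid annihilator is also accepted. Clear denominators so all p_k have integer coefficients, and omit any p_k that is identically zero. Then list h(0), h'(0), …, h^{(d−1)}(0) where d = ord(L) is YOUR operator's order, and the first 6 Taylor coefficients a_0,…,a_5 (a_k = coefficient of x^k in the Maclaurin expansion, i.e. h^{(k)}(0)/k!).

L = Dx + (4 + 24·x + 48·x^2 + 32·x^3)·Dx^2 + (1 + 8·x + 24·x^2 + 32·x^3 + 16·x^4)·Dx^3  (order 3).
h: a_k = 0, -1, 0, 1/6, -1/2, 143/120, …
ICs: h(0) = 0, h′(0) = -1, h′′(0) = 0.

f: a_k = -1, 0, 1/2, 0, -1/24, 0, …
Substitute x→r, Dx→(1/r')Dx; clear ⇒ L₀.
h=∫₀ˣh₀: take L = L₀·Dx.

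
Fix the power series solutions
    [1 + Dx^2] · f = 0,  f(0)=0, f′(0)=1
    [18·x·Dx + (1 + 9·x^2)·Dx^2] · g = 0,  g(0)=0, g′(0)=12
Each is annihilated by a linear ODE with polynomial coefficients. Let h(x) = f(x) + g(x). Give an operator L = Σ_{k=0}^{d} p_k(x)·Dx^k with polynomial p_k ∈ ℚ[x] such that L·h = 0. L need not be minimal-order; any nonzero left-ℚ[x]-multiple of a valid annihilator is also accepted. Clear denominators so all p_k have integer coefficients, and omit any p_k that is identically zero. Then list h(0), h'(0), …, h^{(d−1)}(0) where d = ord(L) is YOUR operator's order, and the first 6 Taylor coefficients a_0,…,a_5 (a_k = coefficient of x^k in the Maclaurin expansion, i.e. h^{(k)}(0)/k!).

f: a_k = 0, 1, 0, -1/6, 0, 1/120, …
g: a_k = 0, 12, 0, -36, 0, 972/5, …
Weyl lclm of L_f,L_g ⇒ L₀ (ord ≤ 4).
L = (-1926·x + 17820·x^3 + 1458·x^5)·Dx + (-17 + 351·x^2 + 4617·x^4 + 729·x^6)·Dx^2 + (-1926·x + 17820·x^3 + 1458·x^5)·Dx^3 + (-17 + 351·x^2 + 4617·x^4 + 729·x^6)·Dx^4  (order 4).
h: a_k = 0, 13, 0, -217/6, 0, 23329/120, …
ICs: h(0) = 0, h′(0) = 13, h′′(0) = 0, h′′′(0) = -217.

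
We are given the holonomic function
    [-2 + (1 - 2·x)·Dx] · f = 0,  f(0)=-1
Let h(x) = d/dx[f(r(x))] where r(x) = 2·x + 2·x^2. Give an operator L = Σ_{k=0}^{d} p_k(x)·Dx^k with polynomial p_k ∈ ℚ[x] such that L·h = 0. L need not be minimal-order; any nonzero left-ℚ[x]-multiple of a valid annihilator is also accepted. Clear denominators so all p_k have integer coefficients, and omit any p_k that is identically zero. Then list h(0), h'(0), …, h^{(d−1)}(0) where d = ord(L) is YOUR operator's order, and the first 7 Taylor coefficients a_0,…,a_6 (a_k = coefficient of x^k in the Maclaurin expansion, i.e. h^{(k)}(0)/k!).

f: a_k = -1, -2, -4, -8, -16, -32, -64, …
f∘r: x↦r, Dx↦Dx/r' in L_f ⇒ L₀.
Differentiate: ansatz ord ≤ ord L₀ ⇒ L.
L = (10 + 24·x + 24·x^2) + (-1 + 2·x + 12·x^2 + 8·x^3)·Dx  (order 1).
h: a_k = -4, -40, -288, -1856, -11200, -64896, -365568, …
ICs: h(0) = -4.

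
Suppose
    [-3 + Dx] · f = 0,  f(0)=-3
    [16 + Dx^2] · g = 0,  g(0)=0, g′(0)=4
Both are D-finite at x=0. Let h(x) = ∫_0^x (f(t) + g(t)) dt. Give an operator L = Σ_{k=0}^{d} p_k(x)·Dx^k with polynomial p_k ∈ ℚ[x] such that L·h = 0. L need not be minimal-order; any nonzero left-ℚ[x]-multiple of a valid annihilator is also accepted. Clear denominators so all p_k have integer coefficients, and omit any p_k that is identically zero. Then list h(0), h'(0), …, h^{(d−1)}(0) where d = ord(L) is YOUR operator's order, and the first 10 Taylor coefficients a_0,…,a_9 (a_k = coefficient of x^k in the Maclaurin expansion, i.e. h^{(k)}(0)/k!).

L = -48·Dx + 16·Dx^2 - 3·Dx^3 + Dx^4  (order 4).
h: a_k = 0, -3, -5/2, -9/2, -145/24, -81/40, 59/144, -243/560, -4589/8064, -243/4480, …
ICs: h(0) = 0, h′(0) = -3, h′′(0) = -5, h′′′(0) = -27.

f: a_k = -3, -9, -27/2, -27/2, -81/8, -243/40, -243/80, -729/560, -2187/4480, -729/4480, …
g: a_k = 0, 4, 0, -32/3, 0, 128/15, 0, -1024/315, 0, 2048/2835, …
Weyl lclm of L_f,L_g ⇒ L₀ (ord ≤ 3).
h=∫h₀ ⇒ L = L₀·Dx.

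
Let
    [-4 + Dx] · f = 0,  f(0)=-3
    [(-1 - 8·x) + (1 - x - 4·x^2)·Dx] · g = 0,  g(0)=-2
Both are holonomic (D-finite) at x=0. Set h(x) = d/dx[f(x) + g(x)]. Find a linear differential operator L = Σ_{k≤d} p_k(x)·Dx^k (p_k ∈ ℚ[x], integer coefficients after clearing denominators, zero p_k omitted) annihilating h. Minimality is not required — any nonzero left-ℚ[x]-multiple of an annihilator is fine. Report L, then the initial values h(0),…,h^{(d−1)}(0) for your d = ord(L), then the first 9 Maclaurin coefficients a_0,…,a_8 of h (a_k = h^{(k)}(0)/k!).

f: a_k = -3, -12, -24, -32, -32, -128/5, -256/15, -1024/105, -512/105, …
g: a_k = -2, -2, -10, -18, -58, -130, -362, -882, -2330, …
L₀ := lclm(L_f,L_g); ord L₀ ≤ 1+1.
Derive L from L₀ (diff closure).
L = (28 + 848·x + 896·x^2 + 4608·x^3 + 3072·x^4) + (-19 - 192·x - 472·x^2 - 1152·x^3 + 640·x^4 + 1024·x^5)·Dx + (3 - 5·x + 62·x^2 - 352·x^4 - 256·x^5)·Dx^2  (order 2).
h: a_k = -14, -68, -150, -360, -778, -11372/5, -93634/15, -1961296/105, -5537858/105, …
ICs: h(0) = -14, h′(0) = -68.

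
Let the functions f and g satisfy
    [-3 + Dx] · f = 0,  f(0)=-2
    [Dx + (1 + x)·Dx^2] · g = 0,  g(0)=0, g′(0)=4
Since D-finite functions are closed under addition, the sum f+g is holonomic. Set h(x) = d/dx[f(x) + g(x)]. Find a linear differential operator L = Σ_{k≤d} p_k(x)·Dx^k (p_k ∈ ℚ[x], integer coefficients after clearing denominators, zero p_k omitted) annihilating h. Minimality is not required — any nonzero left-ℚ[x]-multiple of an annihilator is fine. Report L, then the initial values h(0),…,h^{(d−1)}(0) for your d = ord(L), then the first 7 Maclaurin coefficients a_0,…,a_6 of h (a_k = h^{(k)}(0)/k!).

L = (-15 - 9·x) + (-7 - 18·x - 9·x^2)·Dx + (4 + 7·x + 3·x^2)·Dx^2  (order 2).
h: a_k = -2, -22, -23, -31, -65/4, -323/20, -83/40, …
ICs: h(0) = -2, h′(0) = -22.

f: a_k = -2, -6, -9, -9, -27/4, -81/20, -81/40, …
g: a_k = 0, 4, -2, 4/3, -1, 4/5, -2/3, …
Weyl lclm of L_f,L_g ⇒ L₀ (ord ≤ 3).
Differentiate: ansatz ord ≤ ord L₀ ⇒ L.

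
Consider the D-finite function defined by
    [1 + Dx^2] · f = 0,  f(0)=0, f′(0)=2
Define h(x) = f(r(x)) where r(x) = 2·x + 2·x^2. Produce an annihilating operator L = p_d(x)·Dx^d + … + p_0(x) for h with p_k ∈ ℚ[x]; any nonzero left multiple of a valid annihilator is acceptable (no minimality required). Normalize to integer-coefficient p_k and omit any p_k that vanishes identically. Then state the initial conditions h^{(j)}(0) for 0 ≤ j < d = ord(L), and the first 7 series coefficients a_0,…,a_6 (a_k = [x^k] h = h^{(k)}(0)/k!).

L = (4 + 24·x + 48·x^2 + 32·x^3) - 2·Dx + (1 + 2·x)·Dx^2  (order 2).
h: a_k = 0, 4, 4, -8/3, -8, -112/15, 0, …
ICs: h(0) = 0, h′(0) = 4.

f: a_k = 0, 2, 0, -1/3, 0, 1/60, 0, …
f∘r: x↦r, Dx↦Dx/r' in L_f ⇒ L₀.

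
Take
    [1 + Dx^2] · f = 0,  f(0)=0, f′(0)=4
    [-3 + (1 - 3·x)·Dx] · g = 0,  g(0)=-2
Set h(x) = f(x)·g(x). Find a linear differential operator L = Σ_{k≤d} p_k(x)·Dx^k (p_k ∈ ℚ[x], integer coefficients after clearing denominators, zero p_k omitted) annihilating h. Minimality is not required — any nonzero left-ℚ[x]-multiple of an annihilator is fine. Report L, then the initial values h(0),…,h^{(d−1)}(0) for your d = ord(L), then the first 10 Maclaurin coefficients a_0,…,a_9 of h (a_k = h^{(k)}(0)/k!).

f: a_k = 0, 4, 0, -2/3, 0, 1/30, 0, -1/1260, 0, 1/90720, …
g: a_k = -2, -6, -18, -54, -162, -486, -1458, -4374, -13122, -39366, …
L₀ := L_f ⊗_s L_g (sym. prod.), ord ≤ 2.
L = (-1 + 3·x) + 6·Dx + (-1 + 3·x)·Dx^2  (order 2).
h: a_k = 0, -8, -24, -212/3, -212, -9541/15, -9541/5, -3606497/630, -3606497/210, -2337010057/45360, …
ICs: h(0) = 0, h′(0) = -8.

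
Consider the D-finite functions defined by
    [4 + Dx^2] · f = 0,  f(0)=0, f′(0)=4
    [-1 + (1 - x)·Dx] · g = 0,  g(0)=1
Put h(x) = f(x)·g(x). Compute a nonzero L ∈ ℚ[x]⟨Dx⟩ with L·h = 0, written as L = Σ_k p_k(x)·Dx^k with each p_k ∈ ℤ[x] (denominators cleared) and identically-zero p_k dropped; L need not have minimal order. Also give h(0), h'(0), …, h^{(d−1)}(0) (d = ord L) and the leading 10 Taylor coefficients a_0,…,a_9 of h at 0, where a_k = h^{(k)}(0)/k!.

f: a_k = 0, 4, 0, -8/3, 0, 8/15, 0, -16/315, 0, 8/2835, …
g: a_k = 1, 1, 1, 1, 1, 1, 1, 1, 1, 1, …
f·g: L₀ = L_f ⊗_s L_g, ord ≤ 2·1.
L = (-4 + 4·x) + 2·Dx + (-1 + x)·Dx^2  (order 2).
h: a_k = 0, 4, 4, 4/3, 4/3, 28/15, 28/15, 572/315, 572/315, 5156/2835, …
ICs: h(0) = 0, h′(0) = 4.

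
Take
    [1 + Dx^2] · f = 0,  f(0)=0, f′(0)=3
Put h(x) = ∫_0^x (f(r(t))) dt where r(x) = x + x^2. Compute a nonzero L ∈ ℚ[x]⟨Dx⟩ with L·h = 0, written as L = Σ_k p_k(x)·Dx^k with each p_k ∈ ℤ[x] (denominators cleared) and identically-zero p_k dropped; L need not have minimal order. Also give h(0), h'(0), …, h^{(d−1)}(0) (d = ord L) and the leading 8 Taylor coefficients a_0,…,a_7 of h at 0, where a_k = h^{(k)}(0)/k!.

L = (1 + 6·x + 12·x^2 + 8·x^3)·Dx - 2·Dx^2 + (1 + 2·x)·Dx^3  (order 3).
h: a_k = 0, 0, 3/2, 1, -1/8, -3/10, -59/240, -3/56, …
ICs: h(0) = 0, h′(0) = 0, h′′(0) = 3.

f: a_k = 0, 3, 0, -1/2, 0, 1/40, 0, -1/1680, …
L₀ from L_f via x↦r, Dx↦r'^{-1}Dx.
h=∫h₀ ⇒ L = L₀·Dx.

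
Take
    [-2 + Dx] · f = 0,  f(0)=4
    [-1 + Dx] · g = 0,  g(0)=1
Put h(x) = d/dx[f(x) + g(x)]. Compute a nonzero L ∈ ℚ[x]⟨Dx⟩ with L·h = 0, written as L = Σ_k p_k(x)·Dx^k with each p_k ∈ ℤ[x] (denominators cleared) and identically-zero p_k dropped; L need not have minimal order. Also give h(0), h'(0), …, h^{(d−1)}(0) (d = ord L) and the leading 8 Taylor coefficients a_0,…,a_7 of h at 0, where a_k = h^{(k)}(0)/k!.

f: a_k = 4, 8, 8, 16/3, 8/3, 16/15, 16/45, 32/315, …
g: a_k = 1, 1, 1/2, 1/6, 1/24, 1/120, 1/720, 1/5040, …
L₀ := lclm(L_f,L_g); ord L₀ ≤ 1+1.
h₀' ⇒ L via d/dx closure of L₀.
L = 2 - 3·Dx + Dx^2  (order 2).
h: a_k = 9, 17, 33/2, 65/6, 43/8, 257/120, 57/80, 205/1008, …
ICs: h(0) = 9, h′(0) = 17.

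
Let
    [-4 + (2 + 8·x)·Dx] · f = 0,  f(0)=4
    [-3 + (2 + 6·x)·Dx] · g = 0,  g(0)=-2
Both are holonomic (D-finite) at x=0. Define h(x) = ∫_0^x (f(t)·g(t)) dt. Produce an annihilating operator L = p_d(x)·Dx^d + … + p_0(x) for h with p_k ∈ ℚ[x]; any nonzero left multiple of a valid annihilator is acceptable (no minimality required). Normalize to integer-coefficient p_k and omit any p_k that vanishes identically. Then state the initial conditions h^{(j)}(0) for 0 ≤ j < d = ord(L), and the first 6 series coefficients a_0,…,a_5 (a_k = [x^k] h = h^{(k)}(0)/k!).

L = (-7 - 24·x)·Dx + (2 + 14·x + 24·x^2)·Dx^2  (order 2).
h: a_k = 0, -8, -14, 1/3, -7/8, 197/80, …
ICs: h(0) = 0, h′(0) = -8.

f: a_k = 4, 8, -8, 16, -40, 112, …
g: a_k = -2, -3, 9/4, -27/8, 405/64, -1701/128, …
L₀ := L_f ⊗_s L_g (sym. prod.), ord ≤ 1.
∫: right-multiply L₀ by Dx.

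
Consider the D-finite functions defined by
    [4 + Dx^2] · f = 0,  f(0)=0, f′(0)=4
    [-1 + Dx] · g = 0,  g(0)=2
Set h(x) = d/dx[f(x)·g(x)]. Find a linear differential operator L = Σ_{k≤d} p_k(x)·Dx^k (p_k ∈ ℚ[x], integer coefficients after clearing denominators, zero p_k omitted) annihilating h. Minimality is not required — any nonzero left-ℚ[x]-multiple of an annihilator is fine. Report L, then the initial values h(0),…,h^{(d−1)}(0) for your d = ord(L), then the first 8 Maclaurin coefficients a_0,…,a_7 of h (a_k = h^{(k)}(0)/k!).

f: a_k = 0, 4, 0, -8/3, 0, 8/15, 0, -16/315, …
g: a_k = 2, 2, 1, 1/3, 1/12, 1/60, 1/360, 1/2520, …
Sym-product of L_f,L_g gives L₀ (≤ ord 2).
h₀' ⇒ L via d/dx closure of L₀.
L = 5 - 2·Dx + Dx^2  (order 2).
h: a_k = 8, 16, -4, -16, -19/3, 22/15, 139/90, 4/15, …
ICs: h(0) = 8, h′(0) = 16.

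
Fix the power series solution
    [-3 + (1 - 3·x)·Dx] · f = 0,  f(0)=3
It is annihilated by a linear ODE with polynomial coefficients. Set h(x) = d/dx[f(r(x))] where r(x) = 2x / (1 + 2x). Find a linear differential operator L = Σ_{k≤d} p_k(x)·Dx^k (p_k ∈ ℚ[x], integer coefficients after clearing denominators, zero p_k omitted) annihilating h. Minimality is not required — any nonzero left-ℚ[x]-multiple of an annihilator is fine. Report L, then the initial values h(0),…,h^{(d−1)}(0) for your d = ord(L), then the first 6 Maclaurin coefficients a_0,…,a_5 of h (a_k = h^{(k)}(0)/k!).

f: a_k = 3, 9, 27, 81, 243, 729, …
h₀=f(r): pull back L_f along r ⇒ L₀.
h=h₀': d/dx-closure on L₀ ⇒ L.
L = 8 + (-1 + 4·x)·Dx  (order 1).
h: a_k = 18, 144, 864, 4608, 23040, 110592, …
ICs: h(0) = 18.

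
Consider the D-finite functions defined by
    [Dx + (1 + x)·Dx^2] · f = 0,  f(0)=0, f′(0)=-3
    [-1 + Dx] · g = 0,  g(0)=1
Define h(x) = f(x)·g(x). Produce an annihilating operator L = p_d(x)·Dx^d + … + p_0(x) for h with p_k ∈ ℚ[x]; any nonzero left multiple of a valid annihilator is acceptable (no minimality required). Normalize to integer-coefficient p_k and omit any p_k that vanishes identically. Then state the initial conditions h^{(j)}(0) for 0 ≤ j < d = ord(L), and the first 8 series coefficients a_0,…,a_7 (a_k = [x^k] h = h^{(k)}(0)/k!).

f: a_k = 0, -3, 3/2, -1, 3/4, -3/5, 1/2, -3/7, …
g: a_k = 1, 1, 1/2, 1/6, 1/24, 1/120, 1/720, 1/5040, …
Product ⇒ symmetric product L₀, ord ≤ 2.
L = x + (-1 - 2·x)·Dx + (1 + x)·Dx^2  (order 2).
h: a_k = 0, -3, -3/2, -1, 0, -9/40, 7/48, -23/168, …
ICs: h(0) = 0, h′(0) = -3.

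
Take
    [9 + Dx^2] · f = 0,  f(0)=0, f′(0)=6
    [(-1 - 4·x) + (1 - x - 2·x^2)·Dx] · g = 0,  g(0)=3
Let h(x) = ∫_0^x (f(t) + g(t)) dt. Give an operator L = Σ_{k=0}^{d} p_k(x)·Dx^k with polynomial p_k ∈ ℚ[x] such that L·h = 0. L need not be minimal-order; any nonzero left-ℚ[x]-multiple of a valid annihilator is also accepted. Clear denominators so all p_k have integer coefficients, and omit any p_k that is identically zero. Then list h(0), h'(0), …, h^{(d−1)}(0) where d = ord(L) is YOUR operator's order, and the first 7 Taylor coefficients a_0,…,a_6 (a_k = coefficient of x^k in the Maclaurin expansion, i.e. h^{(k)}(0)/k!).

f: a_k = 0, 6, 0, -9, 0, 81/20, 0, …
g: a_k = 3, 3, 9, 15, 33, 63, 129, …
Sum ⇒ L₀ = lclm(L_f,L_g) in ℚ(x)⟨Dx⟩.
Integrate: L := L₀·Dx.
L = (-117 - 486·x - 135·x^2 - 360·x^3 - 540·x^4 - 432·x^5)·Dx + (45 - 63·x - 81·x^2 + 153·x^3 + 18·x^4 - 324·x^5 - 216·x^6)·Dx^2 + (-13 - 54·x - 15·x^2 - 40·x^3 - 60·x^4 - 48·x^5)·Dx^3 + (5 - 7·x - 9·x^2 + 17·x^3 + 2·x^4 - 36·x^5 - 24·x^6)·Dx^4  (order 4).
h: a_k = 0, 3, 9/2, 3, 3/2, 33/5, 447/40, …
ICs: h(0) = 0, h′(0) = 3, h′′(0) = 9, h′′′(0) = 18.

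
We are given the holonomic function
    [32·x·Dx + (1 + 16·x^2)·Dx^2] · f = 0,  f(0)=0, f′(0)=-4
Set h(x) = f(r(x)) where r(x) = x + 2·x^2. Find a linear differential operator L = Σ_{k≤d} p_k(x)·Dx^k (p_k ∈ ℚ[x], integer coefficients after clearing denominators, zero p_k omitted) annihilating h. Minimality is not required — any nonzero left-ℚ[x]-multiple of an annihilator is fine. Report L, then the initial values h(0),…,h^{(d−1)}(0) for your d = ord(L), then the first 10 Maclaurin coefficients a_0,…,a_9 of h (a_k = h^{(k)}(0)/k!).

f: a_k = 0, -4, 0, 64/3, 0, -1024/5, 0, 16384/7, 0, -262144/9, …
Change of var in L_f (x↦r) gives L₀.
L = (-4 + 32·x + 256·x^2 + 768·x^3 + 768·x^4)·Dx + (1 + 4·x + 16·x^2 + 128·x^3 + 320·x^4 + 256·x^5)·Dx^2  (order 2).
h: a_k = 0, -4, -8, 64/3, 128, 256/5, -5632/3, -40960/7, 16384, 1359872/9, …
ICs: h(0) = 0, h′(0) = -4.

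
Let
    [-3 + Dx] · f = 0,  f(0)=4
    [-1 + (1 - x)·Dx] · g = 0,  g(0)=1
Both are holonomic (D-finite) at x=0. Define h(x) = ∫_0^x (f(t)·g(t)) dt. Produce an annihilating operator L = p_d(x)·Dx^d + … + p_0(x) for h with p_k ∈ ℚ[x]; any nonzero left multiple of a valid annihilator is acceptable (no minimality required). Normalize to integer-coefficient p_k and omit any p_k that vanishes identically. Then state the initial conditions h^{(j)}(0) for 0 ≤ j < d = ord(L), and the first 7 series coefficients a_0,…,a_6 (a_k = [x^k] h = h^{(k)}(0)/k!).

L = (4 - 3·x)·Dx + (-1 + x)·Dx^2  (order 2).
h: a_k = 0, 4, 8, 34/3, 13, 131/10, 184/15, …
ICs: h(0) = 0, h′(0) = 4.

f: a_k = 4, 12, 18, 18, 27/2, 81/10, 81/20, …
g: a_k = 1, 1, 1, 1, 1, 1, 1, …
Sym-product of L_f,L_g gives L₀ (≤ ord 1).
∫: right-multiply L₀ by Dx.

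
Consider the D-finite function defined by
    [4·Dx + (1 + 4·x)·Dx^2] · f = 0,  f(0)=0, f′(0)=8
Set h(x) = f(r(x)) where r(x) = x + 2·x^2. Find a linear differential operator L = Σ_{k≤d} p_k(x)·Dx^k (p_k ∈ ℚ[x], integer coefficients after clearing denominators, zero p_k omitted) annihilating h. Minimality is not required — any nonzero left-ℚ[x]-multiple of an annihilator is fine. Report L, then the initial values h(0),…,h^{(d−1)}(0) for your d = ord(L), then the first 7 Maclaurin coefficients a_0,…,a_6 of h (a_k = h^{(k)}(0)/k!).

L = (16·x + 32·x^2)·Dx + (1 + 8·x + 24·x^2 + 32·x^3)·Dx^2  (order 2).
h: a_k = 0, 8, 0, -64/3, 64, -512/5, 0, …
ICs: h(0) = 0, h′(0) = 8.

f: a_k = 0, 8, -16, 128/3, -128, 2048/5, -4096/3, …
L₀ from L_f via x↦r, Dx↦r'^{-1}Dx.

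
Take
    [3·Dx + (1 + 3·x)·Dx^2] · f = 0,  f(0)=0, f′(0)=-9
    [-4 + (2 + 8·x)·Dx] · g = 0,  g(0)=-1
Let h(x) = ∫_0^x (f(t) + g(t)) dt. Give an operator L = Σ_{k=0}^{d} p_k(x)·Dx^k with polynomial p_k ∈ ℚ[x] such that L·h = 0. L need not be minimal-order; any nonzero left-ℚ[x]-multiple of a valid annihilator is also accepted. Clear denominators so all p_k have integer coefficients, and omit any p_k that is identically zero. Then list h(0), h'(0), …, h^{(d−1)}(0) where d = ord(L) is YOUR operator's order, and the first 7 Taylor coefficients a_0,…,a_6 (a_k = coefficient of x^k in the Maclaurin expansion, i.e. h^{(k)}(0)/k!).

f: a_k = 0, -9, 27/2, -27, 243/4, -729/5, 729/2, …
g: a_k = -1, -2, 2, -4, 10, -28, 84, …
h₀=f+g: left-lcm gives L₀, ord ≤ 3.
∫: right-multiply L₀ by Dx.
L = 36·x·Dx^2 + (6 + 72·x + 180·x^2)·Dx^3 + (1 + 13·x + 54·x^2 + 72·x^3)·Dx^4  (order 4).
h: a_k = 0, -1, -11/2, 31/6, -31/4, 283/20, -869/30, …
ICs: h(0) = 0, h′(0) = -1, h′′(0) = -11, h′′′(0) = 31.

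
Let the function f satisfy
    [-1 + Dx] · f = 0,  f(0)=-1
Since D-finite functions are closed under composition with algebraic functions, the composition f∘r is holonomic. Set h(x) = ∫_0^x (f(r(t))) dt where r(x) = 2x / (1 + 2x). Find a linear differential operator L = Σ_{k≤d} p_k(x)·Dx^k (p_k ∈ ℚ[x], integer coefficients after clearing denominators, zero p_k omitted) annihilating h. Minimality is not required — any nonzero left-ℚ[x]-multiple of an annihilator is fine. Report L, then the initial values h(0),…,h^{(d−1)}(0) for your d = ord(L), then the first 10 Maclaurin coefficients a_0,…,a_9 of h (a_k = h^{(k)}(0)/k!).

f: a_k = -1, -1, -1/2, -1/6, -1/24, -1/120, -1/720, -1/5040, -1/40320, -1/362880, …
h₀=f(r): pull back L_f along r ⇒ L₀.
h=∫₀ˣh₀: take L = L₀·Dx.
L = -2·Dx + (1 + 4·x + 4·x^2)·Dx^2  (order 2).
h: a_k = 0, -1, -1, 2/3, -1/3, -2/15, 38/45, -604/315, 1091/315, -15682/2835, …
ICs: h(0) = 0, h′(0) = -1.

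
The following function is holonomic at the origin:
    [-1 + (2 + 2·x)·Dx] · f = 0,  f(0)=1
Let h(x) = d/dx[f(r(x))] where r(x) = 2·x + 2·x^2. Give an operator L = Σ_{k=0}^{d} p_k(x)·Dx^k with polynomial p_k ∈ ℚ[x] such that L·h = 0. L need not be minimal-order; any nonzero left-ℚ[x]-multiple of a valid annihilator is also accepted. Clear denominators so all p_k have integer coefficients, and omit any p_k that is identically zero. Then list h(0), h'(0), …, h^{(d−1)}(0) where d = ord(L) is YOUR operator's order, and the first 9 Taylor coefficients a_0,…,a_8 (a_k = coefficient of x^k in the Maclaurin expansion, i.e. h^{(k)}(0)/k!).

L = 1 + (-1 - 4·x - 6·x^2 - 4·x^3)·Dx  (order 1).
h: a_k = 1, 1, -3/2, 3/2, -5/8, -9/8, 49/16, -61/16, 243/128, …
ICs: h(0) = 1.

f: a_k = 1, 1/2, -1/8, 1/16, -5/128, 7/256, -21/1024, 33/2048, -429/32768, …
Change of var in L_f (x↦r) gives L₀.
h₀' ⇒ L via d/dx closure of L₀.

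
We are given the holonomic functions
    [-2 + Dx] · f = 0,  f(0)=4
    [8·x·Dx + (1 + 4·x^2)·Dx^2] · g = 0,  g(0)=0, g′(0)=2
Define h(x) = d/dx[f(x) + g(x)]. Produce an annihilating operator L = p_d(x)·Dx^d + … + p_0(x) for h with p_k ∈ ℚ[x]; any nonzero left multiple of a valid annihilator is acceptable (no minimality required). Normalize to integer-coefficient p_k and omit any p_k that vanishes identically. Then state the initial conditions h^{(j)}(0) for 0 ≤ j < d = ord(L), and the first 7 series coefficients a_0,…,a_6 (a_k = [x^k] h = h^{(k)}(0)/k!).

L = (8 - 32·x - 32·x^2) + (-6 + 12·x + 8·x^2 - 16·x^3)·Dx + (1 + 2·x + 4·x^2 + 8·x^3)·Dx^2  (order 2).
h: a_k = 10, 16, 8, 32/3, 112/3, 32/15, -5728/45, …
ICs: h(0) = 10, h′(0) = 16.

f: a_k = 4, 8, 8, 16/3, 8/3, 16/15, 16/45, …
g: a_k = 0, 2, 0, -8/3, 0, 32/5, 0, …
L₀ := lclm(L_f,L_g); ord L₀ ≤ 1+2.
h=h₀': d/dx-closure on L₀ ⇒ L.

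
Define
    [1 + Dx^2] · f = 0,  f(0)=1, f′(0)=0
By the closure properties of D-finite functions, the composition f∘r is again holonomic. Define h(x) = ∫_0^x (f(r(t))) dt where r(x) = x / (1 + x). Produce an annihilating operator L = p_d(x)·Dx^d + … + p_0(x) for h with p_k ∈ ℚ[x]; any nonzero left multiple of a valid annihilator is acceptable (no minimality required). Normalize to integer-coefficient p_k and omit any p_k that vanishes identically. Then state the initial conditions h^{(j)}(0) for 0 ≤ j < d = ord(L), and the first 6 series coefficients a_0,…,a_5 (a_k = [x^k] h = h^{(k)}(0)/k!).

L = Dx + (2 + 6·x + 6·x^2 + 2·x^3)·Dx^2 + (1 + 4·x + 6·x^2 + 4·x^3 + x^4)·Dx^3  (order 3).
h: a_k = 0, 1, 0, -1/6, 1/4, -7/24, …
ICs: h(0) = 0, h′(0) = 1, h′′(0) = 0.

f: a_k = 1, 0, -1/2, 0, 1/24, 0, …
f∘r: x↦r, Dx↦Dx/r' in L_f ⇒ L₀.
h=∫₀ˣh₀: take L = L₀·Dx.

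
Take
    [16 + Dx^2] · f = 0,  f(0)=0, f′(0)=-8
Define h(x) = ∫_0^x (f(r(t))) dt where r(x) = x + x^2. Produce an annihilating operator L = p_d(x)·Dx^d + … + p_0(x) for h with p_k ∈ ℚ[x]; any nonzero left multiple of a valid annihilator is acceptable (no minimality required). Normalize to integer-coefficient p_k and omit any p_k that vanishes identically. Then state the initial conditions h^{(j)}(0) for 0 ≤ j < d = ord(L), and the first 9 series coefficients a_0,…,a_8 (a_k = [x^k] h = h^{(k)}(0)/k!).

L = (16 + 96·x + 192·x^2 + 128·x^3)·Dx - 2·Dx^2 + (1 + 2·x)·Dx^3  (order 3).
h: a_k = 0, 0, -4, -8/3, 16/3, 64/5, 352/45, -64/7, -6464/315, …
ICs: h(0) = 0, h′(0) = 0, h′′(0) = -8.

f: a_k = 0, -8, 0, 64/3, 0, -256/15, 0, 2048/315, 0, …
h₀=f(r): pull back L_f along r ⇒ L₀.
h=∫h₀ ⇒ L = L₀·Dx.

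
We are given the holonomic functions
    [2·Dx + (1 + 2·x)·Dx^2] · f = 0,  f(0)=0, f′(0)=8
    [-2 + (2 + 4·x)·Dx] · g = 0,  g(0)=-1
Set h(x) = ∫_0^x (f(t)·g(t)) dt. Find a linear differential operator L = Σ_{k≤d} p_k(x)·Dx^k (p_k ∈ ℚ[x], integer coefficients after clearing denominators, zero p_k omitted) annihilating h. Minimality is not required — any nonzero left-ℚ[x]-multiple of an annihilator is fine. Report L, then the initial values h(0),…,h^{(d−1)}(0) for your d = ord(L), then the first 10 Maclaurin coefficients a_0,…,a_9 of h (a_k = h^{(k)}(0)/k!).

L = Dx + (1 + 4·x + 4·x^2)·Dx^3  (order 3).
h: a_k = 0, 0, -4, 0, 1/3, -8/15, 71/90, -124/105, 3043/1680, -2689/945, …
ICs: h(0) = 0, h′(0) = 0, h′′(0) = -8.

f: a_k = 0, 8, -8, 32/3, -16, 128/5, -128/3, 512/7, -128, 2048/9, …
g: a_k = -1, -1, 1/2, -1/2, 5/8, -7/8, 21/16, -33/16, 429/128, -715/128, …
f·g: L₀ = L_f ⊗_s L_g, ord ≤ 2·1.
Integrate: L := L₀·Dx.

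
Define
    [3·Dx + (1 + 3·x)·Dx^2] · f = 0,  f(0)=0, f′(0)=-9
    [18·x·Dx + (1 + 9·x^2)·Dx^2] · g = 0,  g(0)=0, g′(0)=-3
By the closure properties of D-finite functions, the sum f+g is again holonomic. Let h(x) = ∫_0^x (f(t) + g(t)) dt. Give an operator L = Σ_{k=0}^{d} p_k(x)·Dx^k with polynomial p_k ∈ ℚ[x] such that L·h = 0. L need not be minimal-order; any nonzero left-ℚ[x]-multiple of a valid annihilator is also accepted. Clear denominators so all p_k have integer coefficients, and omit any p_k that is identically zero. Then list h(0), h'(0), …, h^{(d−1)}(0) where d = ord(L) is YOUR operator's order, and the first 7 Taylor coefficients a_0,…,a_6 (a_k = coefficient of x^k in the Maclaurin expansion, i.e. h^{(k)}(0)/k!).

f: a_k = 0, -9, 27/2, -27, 243/4, -729/5, 729/2, …
g: a_k = 0, -3, 0, 9, 0, -243/5, 0, …
Weyl lclm of L_f,L_g ⇒ L₀ (ord ≤ 4).
∫: right-multiply L₀ by Dx.
L = (-18 - 162·x + 486·x^2 + 486·x^3)·Dx^2 + (-12 - 36·x + 972·x^3 + 972·x^4)·Dx^3 + (-1 + 3·x + 18·x^2 + 54·x^3 + 243·x^4 + 243·x^5)·Dx^4  (order 4).
h: a_k = 0, 0, -6, 9/2, -9/2, 243/20, -162/5, …
ICs: h(0) = 0, h′(0) = 0, h′′(0) = -12, h′′′(0) = 27.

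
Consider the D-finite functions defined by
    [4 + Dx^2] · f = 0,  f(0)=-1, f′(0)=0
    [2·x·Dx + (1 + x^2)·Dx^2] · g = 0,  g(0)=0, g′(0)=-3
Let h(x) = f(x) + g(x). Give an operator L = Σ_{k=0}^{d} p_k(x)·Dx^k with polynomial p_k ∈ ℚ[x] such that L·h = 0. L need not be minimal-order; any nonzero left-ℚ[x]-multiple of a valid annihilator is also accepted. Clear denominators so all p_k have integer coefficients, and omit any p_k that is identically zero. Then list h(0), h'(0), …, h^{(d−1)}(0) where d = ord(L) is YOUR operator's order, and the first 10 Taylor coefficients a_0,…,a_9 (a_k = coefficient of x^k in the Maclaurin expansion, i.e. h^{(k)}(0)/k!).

f: a_k = -1, 0, 2, 0, -2/3, 0, 4/45, 0, -2/315, 0, …
g: a_k = 0, -3, 0, 1, 0, -3/5, 0, 3/7, 0, -1/3, …
Sum ⇒ L₀ = lclm(L_f,L_g) in ℚ(x)⟨Dx⟩.
L = (-32·x + 80·x^3 + 16·x^5)·Dx + (4 + 32·x^2 + 36·x^4 + 8·x^6)·Dx^2 + (-8·x + 20·x^3 + 4·x^5)·Dx^3 + (1 + 8·x^2 + 9·x^4 + 2·x^6)·Dx^4  (order 4).
h: a_k = -1, -3, 2, 1, -2/3, -3/5, 4/45, 3/7, -2/315, -1/3, …
ICs: h(0) = -1, h′(0) = -3, h′′(0) = 4, h′′′(0) = 6.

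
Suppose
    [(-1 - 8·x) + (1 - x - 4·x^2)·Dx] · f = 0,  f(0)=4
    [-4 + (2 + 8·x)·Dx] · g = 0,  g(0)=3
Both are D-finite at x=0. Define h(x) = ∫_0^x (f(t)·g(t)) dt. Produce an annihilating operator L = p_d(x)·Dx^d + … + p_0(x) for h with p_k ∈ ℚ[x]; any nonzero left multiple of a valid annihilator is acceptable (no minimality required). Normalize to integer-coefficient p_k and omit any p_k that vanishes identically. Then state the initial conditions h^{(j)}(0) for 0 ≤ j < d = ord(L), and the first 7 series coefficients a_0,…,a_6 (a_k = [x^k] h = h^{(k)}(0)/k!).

L = (3 + 10·x + 24·x^2)·Dx + (-1 - 3·x + 8·x^2 + 16·x^3)·Dx^2  (order 2).
h: a_k = 0, 12, 18, 20, 63, 372/5, 286, …
ICs: h(0) = 0, h′(0) = 12.

f: a_k = 4, 4, 20, 36, 116, 260, 724, …
g: a_k = 3, 6, -6, 12, -30, 84, -252, …
Sym-product of L_f,L_g gives L₀ (≤ ord 1).
∫: right-multiply L₀ by Dx.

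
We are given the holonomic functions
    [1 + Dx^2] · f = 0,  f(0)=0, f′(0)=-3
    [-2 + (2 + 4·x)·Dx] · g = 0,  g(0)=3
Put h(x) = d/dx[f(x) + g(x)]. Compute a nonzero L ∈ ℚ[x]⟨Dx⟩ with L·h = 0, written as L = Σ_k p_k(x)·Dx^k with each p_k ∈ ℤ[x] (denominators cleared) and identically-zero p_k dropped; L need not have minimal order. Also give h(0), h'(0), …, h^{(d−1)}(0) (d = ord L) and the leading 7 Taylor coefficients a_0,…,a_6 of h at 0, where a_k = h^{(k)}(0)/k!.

f: a_k = 0, -3, 0, 1/2, 0, -1/40, 0, …
g: a_k = 3, 3, -3/2, 3/2, -15/8, 21/8, -63/16, …
L₀ := lclm(L_f,L_g); ord L₀ ≤ 2+1.
h₀' ⇒ L via d/dx closure of L₀.
L = (-4 - x - x^2) + (-1 - 3·x - 3·x^2 - 2·x^3)·Dx + (-4 - x - x^2)·Dx^2 + (-1 - 3·x - 3·x^2 - 2·x^3)·Dx^3  (order 3).
h: a_k = 0, -3, 6, -15/2, 13, -189/8, 2599/60, …
ICs: h(0) = 0, h′(0) = -3, h′′(0) = 12.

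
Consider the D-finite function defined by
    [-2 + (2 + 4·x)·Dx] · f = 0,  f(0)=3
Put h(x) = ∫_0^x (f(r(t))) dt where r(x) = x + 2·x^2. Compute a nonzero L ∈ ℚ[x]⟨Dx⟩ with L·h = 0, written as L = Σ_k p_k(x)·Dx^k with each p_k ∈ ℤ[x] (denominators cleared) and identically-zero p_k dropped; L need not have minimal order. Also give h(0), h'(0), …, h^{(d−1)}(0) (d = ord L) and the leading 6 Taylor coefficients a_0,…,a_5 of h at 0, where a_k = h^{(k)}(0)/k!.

f: a_k = 3, 3, -3/2, 3/2, -15/8, 21/8, …
f∘r: x↦r, Dx↦Dx/r' in L_f ⇒ L₀.
Integrate: L := L₀·Dx.
L = (-1 - 4·x)·Dx + (1 + 2·x + 4·x^2)·Dx^2  (order 2).
h: a_k = 0, 3, 3/2, 3/2, -9/8, 9/40, …
ICs: h(0) = 0, h′(0) = 3.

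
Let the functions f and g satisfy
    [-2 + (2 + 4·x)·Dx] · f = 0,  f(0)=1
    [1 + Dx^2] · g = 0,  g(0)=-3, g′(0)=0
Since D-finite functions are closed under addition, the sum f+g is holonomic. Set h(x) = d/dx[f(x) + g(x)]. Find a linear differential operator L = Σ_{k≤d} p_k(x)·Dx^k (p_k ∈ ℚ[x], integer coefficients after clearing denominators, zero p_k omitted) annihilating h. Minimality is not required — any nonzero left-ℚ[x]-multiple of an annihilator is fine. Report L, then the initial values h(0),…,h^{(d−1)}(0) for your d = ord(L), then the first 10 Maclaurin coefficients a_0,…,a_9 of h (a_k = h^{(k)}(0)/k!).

f: a_k = 1, 1, -1/2, 1/2, -5/8, 7/8, -21/16, 33/16, -429/128, 715/128, …
g: a_k = -3, 0, 3/2, 0, -1/8, 0, 1/240, 0, -1/13440, 0, …
f+g: L₀ = lclm(L_f,L_g), ord ≤ 1+2.
h₀' ⇒ L via d/dx closure of L₀.
L = (-4 - x - x^2) + (-1 - 3·x - 3·x^2 - 2·x^3)·Dx + (-4 - x - x^2)·Dx^2 + (-1 - 3·x - 3·x^2 - 2·x^3)·Dx^3  (order 3).
h: a_k = 1, 2, 3/2, -3, 35/8, -157/20, 231/16, -22523/840, 6435/128, -5743237/60480, …
ICs: h(0) = 1, h′(0) = 2, h′′(0) = 3.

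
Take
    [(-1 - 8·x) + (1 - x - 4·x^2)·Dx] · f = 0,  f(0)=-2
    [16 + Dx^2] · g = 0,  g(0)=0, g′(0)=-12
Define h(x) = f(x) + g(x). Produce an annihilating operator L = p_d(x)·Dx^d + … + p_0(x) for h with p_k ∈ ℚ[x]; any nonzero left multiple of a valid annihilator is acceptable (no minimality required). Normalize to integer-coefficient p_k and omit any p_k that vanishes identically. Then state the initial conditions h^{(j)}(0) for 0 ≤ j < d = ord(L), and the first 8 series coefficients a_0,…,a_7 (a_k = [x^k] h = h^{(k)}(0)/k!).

f: a_k = -2, -2, -10, -18, -58, -130, -362, -882, …
g: a_k = 0, -12, 0, 32, 0, -128/5, 0, 1024/105, …
L₀ := lclm(L_f,L_g); ord L₀ ≤ 1+2.
L = (560 + 4608·x + 1664·x^2 + 6144·x^3 + 10240·x^4 + 16384·x^5) + (-208 + 272·x + 896·x^2 - 1408·x^3 - 1536·x^4 + 6144·x^5 + 8192·x^6)·Dx + (35 + 288·x + 104·x^2 + 384·x^3 + 640·x^4 + 1024·x^5)·Dx^2 + (-13 + 17·x + 56·x^2 - 88·x^3 - 96·x^4 + 384·x^5 + 512·x^6)·Dx^3  (order 3).
h: a_k = -2, -14, -10, 14, -58, -778/5, -362, -91586/105, …
ICs: h(0) = -2, h′(0) = -14, h′′(0) = -20.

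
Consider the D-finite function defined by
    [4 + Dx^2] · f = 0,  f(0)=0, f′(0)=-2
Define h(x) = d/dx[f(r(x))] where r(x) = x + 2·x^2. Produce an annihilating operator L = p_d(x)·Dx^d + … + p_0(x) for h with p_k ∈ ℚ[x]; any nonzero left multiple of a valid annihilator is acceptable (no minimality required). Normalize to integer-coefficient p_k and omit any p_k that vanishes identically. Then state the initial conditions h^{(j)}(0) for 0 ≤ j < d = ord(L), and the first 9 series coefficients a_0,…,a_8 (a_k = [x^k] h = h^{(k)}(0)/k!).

L = (52 + 64·x + 384·x^2 + 1024·x^3 + 1024·x^4) + (-12 - 48·x)·Dx + (1 + 8·x + 16·x^2)·Dx^2  (order 2).
h: a_k = -2, -8, 4, 32, 236/3, 48, -3352/45, -7552/45, -54436/315, …
ICs: h(0) = -2, h′(0) = -8.

f: a_k = 0, -2, 0, 4/3, 0, -4/15, 0, 8/315, 0, …
Substitute x→r, Dx→(1/r')Dx; clear ⇒ L₀.
Differentiate: ansatz ord ≤ ord L₀ ⇒ L.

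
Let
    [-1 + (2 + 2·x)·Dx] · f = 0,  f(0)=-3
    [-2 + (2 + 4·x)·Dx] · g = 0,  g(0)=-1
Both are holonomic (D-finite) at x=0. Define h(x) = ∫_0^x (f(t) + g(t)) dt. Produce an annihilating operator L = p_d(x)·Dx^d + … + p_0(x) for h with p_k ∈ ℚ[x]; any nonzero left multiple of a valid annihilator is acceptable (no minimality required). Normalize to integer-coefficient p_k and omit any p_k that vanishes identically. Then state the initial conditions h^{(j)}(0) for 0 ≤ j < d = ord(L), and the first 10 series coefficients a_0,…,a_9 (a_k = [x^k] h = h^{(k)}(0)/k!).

L = -Dx + (3 + 4·x)·Dx^2 + (2 + 6·x + 4·x^2)·Dx^3  (order 3).
h: a_k = 0, -4, -5/4, 7/24, -11/64, 19/128, -245/1536, 201/1024, -4323/16384, 37037/98304, …
ICs: h(0) = 0, h′(0) = -4, h′′(0) = -5/2.

f: a_k = -3, -3/2, 3/8, -3/16, 15/128, -21/256, 63/1024, -99/2048, 1287/32768, -2145/65536, …
g: a_k = -1, -1, 1/2, -1/2, 5/8, -7/8, 21/16, -33/16, 429/128, -715/128, …
Weyl lclm of L_f,L_g ⇒ L₀ (ord ≤ 2).
∫: right-multiply L₀ by Dx.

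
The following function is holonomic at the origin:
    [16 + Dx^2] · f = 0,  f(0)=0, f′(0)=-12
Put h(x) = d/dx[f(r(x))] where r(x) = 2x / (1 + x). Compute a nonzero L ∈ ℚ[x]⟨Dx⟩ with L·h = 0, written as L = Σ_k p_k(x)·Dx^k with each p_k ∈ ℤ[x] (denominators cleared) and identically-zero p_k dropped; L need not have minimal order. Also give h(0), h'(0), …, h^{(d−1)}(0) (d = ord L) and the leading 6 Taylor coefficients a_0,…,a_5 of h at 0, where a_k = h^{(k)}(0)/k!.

L = (70 + 12·x + 6·x^2) + (6 + 18·x + 18·x^2 + 6·x^3)·Dx + (1 + 4·x + 6·x^2 + 4·x^3 + x^4)·Dx^2  (order 2).
h: a_k = -24, 48, 696, -2976, 3464, 9360, …
ICs: h(0) = -24, h′(0) = 48.

f: a_k = 0, -12, 0, 32, 0, -128/5, …
L₀ from L_f via x↦r, Dx↦r'^{-1}Dx.
Derive L from L₀ (diff closure).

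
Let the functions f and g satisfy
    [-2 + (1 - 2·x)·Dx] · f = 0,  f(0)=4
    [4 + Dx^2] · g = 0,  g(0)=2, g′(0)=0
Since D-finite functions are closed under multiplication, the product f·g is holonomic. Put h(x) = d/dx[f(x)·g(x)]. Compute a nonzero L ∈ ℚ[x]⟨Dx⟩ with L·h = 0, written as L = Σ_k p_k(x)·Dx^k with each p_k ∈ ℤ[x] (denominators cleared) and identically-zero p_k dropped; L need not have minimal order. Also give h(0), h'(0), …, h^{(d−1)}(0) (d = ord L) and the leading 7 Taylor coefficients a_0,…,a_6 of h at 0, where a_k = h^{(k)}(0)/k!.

f: a_k = 4, 8, 16, 32, 64, 128, 256, …
g: a_k = 2, 0, -4, 0, 4/3, 0, -8/45, …
f·g: L₀ = L_f ⊗_s L_g, ord ≤ 1·2.
Differentiate: ansatz ord ≤ ord L₀ ⇒ L.
L = (-4 - 16·x + 16·x^2) + (-4 + 8·x)·Dx + (1 - 4·x + 4·x^2)·Dx^2  (order 2).
h: a_k = 16, 32, 96, 832/3, 2080/3, 24896/15, 174272/45, …
ICs: h(0) = 16, h′(0) = 32.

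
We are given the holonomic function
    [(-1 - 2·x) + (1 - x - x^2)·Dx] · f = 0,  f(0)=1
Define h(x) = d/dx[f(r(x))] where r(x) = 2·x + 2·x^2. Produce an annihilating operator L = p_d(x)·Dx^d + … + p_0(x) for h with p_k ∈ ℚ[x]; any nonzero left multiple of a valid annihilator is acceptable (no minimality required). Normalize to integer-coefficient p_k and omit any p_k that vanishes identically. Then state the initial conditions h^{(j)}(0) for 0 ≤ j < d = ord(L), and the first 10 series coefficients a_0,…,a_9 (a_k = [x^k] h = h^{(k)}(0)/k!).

f: a_k = 1, 1, 2, 3, 5, 8, 13, 21, 34, 55, …
Substitute x→r, Dx→(1/r')Dx; clear ⇒ L₀.
h₀' ⇒ L via d/dx closure of L₀.
L = (10 + 20·x + 60·x^2 + 80·x^3 + 40·x^4) + (-1 + 10·x^2 + 20·x^3 + 20·x^4 + 8·x^5)·Dx  (order 1).
h: a_k = 2, 20, 120, 640, 3240, 15696, 73920, 341120, 1549440, 6951040, …
ICs: h(0) = 2.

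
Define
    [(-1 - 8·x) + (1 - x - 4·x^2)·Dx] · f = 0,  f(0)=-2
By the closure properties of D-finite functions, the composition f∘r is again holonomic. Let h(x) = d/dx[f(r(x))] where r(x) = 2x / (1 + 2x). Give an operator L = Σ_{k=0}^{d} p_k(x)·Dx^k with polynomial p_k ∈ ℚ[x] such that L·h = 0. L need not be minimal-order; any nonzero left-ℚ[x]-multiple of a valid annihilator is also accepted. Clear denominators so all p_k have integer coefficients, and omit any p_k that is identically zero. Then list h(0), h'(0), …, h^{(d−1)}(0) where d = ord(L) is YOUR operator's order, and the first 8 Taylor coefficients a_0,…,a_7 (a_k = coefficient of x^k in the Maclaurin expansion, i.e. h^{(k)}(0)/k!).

f: a_k = -2, -2, -10, -18, -58, -130, -362, -882, …
f∘r: x↦r, Dx↦Dx/r' in L_f ⇒ L₀.
Derive L from L₀ (diff closure).
L = (16 + 96·x + 960·x^2 + 1152·x^3) + (-1 - 22·x - 60·x^2 + 248·x^3 + 576·x^4)·Dx  (order 1).
h: a_k = -4, -64, 0, -2048, 5120, -61440, 258048, -1900544, …
ICs: h(0) = -4.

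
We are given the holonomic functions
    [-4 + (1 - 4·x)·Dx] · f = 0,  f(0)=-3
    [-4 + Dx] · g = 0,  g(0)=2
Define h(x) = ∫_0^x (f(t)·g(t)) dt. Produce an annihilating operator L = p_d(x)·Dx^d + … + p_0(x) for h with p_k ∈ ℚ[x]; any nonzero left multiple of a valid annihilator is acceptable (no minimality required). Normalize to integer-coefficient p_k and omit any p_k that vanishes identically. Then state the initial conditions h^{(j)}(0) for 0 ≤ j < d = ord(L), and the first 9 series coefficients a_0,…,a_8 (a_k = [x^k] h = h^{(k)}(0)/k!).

L = (8 - 16·x)·Dx + (-1 + 4·x)·Dx^2  (order 2).
h: a_k = 0, -6, -24, -80, -256, -832, -41728/15, -1001984/105, -701440/21, …
ICs: h(0) = 0, h′(0) = -6.

f: a_k = -3, -12, -48, -192, -768, -3072, -12288, -49152, -196608, …
g: a_k = 2, 8, 16, 64/3, 64/3, 256/15, 512/45, 2048/315, 1024/315, …
Sym-product of L_f,L_g gives L₀ (≤ ord 1).
∫: right-multiply L₀ by Dx.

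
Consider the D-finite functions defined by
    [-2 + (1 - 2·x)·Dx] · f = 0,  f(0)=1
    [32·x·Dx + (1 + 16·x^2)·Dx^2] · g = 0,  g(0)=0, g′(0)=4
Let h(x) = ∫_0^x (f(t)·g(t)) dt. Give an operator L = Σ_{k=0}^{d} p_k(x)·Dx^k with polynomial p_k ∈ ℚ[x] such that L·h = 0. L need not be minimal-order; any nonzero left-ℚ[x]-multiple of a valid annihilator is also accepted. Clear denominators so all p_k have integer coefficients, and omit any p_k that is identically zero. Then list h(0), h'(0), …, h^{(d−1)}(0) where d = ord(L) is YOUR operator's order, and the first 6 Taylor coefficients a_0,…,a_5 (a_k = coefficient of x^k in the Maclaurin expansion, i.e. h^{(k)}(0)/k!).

f: a_k = 1, 2, 4, 8, 16, 32, …
g: a_k = 0, 4, 0, -64/3, 0, 1024/5, …
Product ⇒ symmetric product L₀, ord ≤ 2.
h=∫h₀ ⇒ L = L₀·Dx.
L = 64·x·Dx + (4 - 32·x + 128·x^2)·Dx^2 + (-1 + 2·x - 16·x^2 + 32·x^3)·Dx^3  (order 3).
h: a_k = 0, 0, 2, 8/3, -4/3, -32/15, …
ICs: h(0) = 0, h′(0) = 0, h′′(0) = 4.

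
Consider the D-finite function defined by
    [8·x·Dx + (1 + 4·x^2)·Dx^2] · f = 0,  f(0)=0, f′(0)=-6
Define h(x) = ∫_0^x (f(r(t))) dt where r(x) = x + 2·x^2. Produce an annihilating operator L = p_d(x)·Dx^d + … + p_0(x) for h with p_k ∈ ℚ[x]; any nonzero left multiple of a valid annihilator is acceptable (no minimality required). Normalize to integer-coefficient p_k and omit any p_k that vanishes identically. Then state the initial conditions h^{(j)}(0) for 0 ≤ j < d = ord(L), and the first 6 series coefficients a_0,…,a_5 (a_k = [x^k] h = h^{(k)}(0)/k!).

L = (-4 + 8·x + 64·x^2 + 192·x^3 + 192·x^4)·Dx^2 + (1 + 4·x + 4·x^2 + 32·x^3 + 80·x^4 + 64·x^5)·Dx^3  (order 3).
h: a_k = 0, 0, -3, -4, 2, 48/5, …
ICs: h(0) = 0, h′(0) = 0, h′′(0) = -6.

f: a_k = 0, -6, 0, 8, 0, -96/5, …
h₀=f(r): pull back L_f along r ⇒ L₀.
∫: right-multiply L₀ by Dx.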